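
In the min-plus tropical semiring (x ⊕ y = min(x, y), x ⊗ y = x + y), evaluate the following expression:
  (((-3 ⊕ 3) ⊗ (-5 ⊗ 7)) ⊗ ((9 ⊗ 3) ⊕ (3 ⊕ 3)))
(((-3 ⊕ 3) ⊗ (-5 ⊗ 7)) ⊗ ((9 ⊗ 3) ⊕ (3 ⊕ 3))) = 2

Expand innermost to outermost. Recall ⊕ takes the minimum of its arguments and ⊗ takes their sum. Working out the expression (((-3 ⊕ 3) ⊗ (-5 ⊗ 7)) ⊗ ((9 ⊗ 3) ⊕ (3 ⊕ 3))) gives 2.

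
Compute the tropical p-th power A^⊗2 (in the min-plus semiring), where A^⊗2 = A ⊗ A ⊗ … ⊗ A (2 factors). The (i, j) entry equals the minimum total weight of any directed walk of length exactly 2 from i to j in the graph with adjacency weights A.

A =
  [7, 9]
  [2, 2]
A^⊗2 =
  [11, 11]
  [4, 4]

Each entry (A^⊗2)_ij equals the minimum over all length-2 walks i = v_0 → v_1 → … → v_2 = j of Σ_t A[v_t][v_{t+1}]. For example, for (i, j) = (0, 1) we minimise over 2 possible intermediate vertex sequences; the minimum is 11, attained along the walk 0 → 1 → 1.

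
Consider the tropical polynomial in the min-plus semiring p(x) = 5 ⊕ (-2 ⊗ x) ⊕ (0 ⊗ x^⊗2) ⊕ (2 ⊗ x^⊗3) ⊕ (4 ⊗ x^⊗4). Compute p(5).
p(5) = 3

A tropical monomial a ⊗ x^⊗i evaluates to a + i · x. Evaluating each term at x = 5:
  Term 0 contributes 5 + 0 · 5 = 5
  Term 1 contributes -2 + 1 · 5 = 3
  Term 2 contributes 0 + 2 · 5 = 10
  Term 3 contributes 2 + 3 · 5 = 17
  Term 4 contributes 4 + 4 · 5 = 24
p(5) = ⊕ of these = min[5, 3, 10, 17, 24] = 3.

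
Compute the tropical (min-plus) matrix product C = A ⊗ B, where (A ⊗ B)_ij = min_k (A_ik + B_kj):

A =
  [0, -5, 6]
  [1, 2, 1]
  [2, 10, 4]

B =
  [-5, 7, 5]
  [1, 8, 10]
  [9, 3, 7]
A ⊗ B =
  [-5, 3, 5]
  [-4, 4, 6]
  [-3, 7, 7]

Apply the min-plus product entry-by-entry:
  C[0][0] = min over k of (A[0][0] + B[0][0] = 0 + -5 = -5, A[0][1] + B[1][0] = -5 + 1 = -4, A[0][2] + B[2][0] = 6 + 9 = 15) = -5 (attained at k = 0)
  C[0][1] = min over k of (A[0][0] + B[0][1] = 0 + 7 = 7, A[0][1] + B[1][1] = -5 + 8 = 3, A[0][2] + B[2][1] = 6 + 3 = 9) = 3 (attained at k = 1)
  C[0][2] = min over k of (A[0][0] + B[0][2] = 0 + 5 = 5, A[0][1] + B[1][2] = -5 + 10 = 5, A[0][2] + B[2][2] = 6 + 7 = 13) = 5 (attained at k = 0)
  C[1][0] = min over k of (A[1][0] + B[0][0] = 1 + -5 = -4, A[1][1] + B[1][0] = 2 + 1 = 3, A[1][2] + B[2][0] = 1 + 9 = 10) = -4 (attained at k = 0)
  C[1][1] = min over k of (A[1][0] + B[0][1] = 1 + 7 = 8, A[1][1] + B[1][1] = 2 + 8 = 10, A[1][2] + B[2][1] = 1 + 3 = 4) = 4 (attained at k = 2)
  C[1][2] = min over k of (A[1][0] + B[0][2] = 1 + 5 = 6, A[1][1] + B[1][2] = 2 + 10 = 12, A[1][2] + B[2][2] = 1 + 7 = 8) = 6 (attained at k = 0)
  C[2][0] = min over k of (A[2][0] + B[0][0] = 2 + -5 = -3, A[2][1] + B[1][0] = 10 + 1 = 11, A[2][2] + B[2][0] = 4 + 9 = 13) = -3 (attained at k = 0)
  C[2][1] = min over k of (A[2][0] + B[0][1] = 2 + 7 = 9, A[2][1] + B[1][1] = 10 + 8 = 18, A[2][2] + B[2][1] = 4 + 3 = 7) = 7 (attained at k = 2)
  C[2][2] = min over k of (A[2][0] + B[0][2] = 2 + 5 = 7, A[2][1] + B[1][2] = 10 + 10 = 20, A[2][2] + B[2][2] = 4 + 7 = 11) = 7 (attained at k = 0)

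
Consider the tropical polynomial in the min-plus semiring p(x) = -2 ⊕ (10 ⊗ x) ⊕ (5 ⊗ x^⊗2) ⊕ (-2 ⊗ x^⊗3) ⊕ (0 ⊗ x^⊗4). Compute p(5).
p(5) = -2

A tropical monomial a ⊗ x^⊗i evaluates to a + i · x. Evaluating each term at x = 5:
  Term 0 contributes -2 + 0 · 5 = -2
  Term 1 contributes 10 + 1 · 5 = 15
  Term 2 contributes 5 + 2 · 5 = 15
  Term 3 contributes -2 + 3 · 5 = 13
  Term 4 contributes 0 + 4 · 5 = 20
p(5) = ⊕ of these = min[-2, 15, 15, 13, 20] = -2.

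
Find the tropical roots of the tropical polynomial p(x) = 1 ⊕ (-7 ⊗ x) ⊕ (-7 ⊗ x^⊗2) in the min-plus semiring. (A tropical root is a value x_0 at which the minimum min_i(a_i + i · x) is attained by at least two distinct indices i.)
Roots: {0, 8}

Each tropical root is a break point of the lower envelope of the lines y = a_i + i · x (there are 3 lines, with slopes 0, 1, ..., 2). Only the lines that attain the minimum somewhere contribute to roots; other lines are dominated. Here the surviving (envelope) indices are i = 2, i = 1, i = 0.
Intersections between consecutive envelope lines give the roots: for adjacent envelope indices i < j the intersection is x = (a_i − a_j) / (j − i). Reading off the sorted break points: {0, 8}.
Verification: at each break x_0, at least two indices attain the minimum of min_i(a_i + i · x_0).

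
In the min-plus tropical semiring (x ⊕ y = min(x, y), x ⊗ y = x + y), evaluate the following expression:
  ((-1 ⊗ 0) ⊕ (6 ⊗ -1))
((-1 ⊗ 0) ⊕ (6 ⊗ -1)) = -1

Expand innermost to outermost. Recall ⊕ takes the minimum of its arguments and ⊗ takes their sum. Working out the expression ((-1 ⊗ 0) ⊕ (6 ⊗ -1)) gives -1.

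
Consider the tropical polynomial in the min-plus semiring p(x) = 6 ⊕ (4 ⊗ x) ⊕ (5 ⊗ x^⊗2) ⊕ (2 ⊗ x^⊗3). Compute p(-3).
p(-3) = -7

A tropical monomial a ⊗ x^⊗i evaluates to a + i · x. Evaluating each term at x = -3:
  Term 0 contributes 6 + 0 · -3 = 6
  Term 1 contributes 4 + 1 · -3 = 1
  Term 2 contributes 5 + 2 · -3 = -1
  Term 3 contributes 2 + 3 · -3 = -7
p(-3) = ⊕ of these = min[6, 1, -1, -7] = -7.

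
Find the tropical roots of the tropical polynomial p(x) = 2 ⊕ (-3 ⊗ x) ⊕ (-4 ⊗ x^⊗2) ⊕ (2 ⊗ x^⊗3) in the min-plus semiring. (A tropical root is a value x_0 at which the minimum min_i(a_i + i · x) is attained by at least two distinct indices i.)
Roots: {-6, 1, 5}

Each tropical root is a break point of the lower envelope of the lines y = a_i + i · x (there are 4 lines, with slopes 0, 1, ..., 3). Only the lines that attain the minimum somewhere contribute to roots; other lines are dominated. Here the surviving (envelope) indices are i = 3, i = 2, i = 1, i = 0.
Intersections between consecutive envelope lines give the roots: for adjacent envelope indices i < j the intersection is x = (a_i − a_j) / (j − i). Reading off the sorted break points: {-6, 1, 5}.
Verification: at each break x_0, at least two indices attain the minimum of min_i(a_i + i · x_0).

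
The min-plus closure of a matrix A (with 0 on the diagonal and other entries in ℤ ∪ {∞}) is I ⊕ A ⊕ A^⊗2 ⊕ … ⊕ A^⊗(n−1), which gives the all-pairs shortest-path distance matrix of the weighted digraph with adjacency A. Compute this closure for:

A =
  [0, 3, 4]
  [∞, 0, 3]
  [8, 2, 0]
Closure =
  [0, 3, 4]
  [11, 0, 3]
  [8, 2, 0]

This is the Floyd-Warshall all-pairs shortest-path computation. For each intermediate vertex k = 0, 1, …, 2, update dist[i][j] ← min(dist[i][j], dist[i][k] + dist[k][j]). The final matrix gives, for each (i, j), the minimum total weight of any directed path from i to j (possibly empty when i = j).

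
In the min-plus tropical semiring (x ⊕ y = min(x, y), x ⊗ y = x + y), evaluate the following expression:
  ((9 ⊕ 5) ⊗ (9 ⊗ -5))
((9 ⊕ 5) ⊗ (9 ⊗ -5)) = 9

Expand innermost to outermost. Recall ⊕ takes the minimum of its arguments and ⊗ takes their sum. Working out the expression ((9 ⊕ 5) ⊗ (9 ⊗ -5)) gives 9.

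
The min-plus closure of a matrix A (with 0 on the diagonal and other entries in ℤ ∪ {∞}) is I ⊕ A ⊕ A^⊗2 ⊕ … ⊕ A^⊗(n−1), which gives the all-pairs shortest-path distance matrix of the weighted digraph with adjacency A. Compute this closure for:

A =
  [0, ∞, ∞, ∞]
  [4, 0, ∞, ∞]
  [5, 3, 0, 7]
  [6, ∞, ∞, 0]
Closure =
  [0, ∞, ∞, ∞]
  [4, 0, ∞, ∞]
  [5, 3, 0, 7]
  [6, ∞, ∞, 0]

This is the Floyd-Warshall all-pairs shortest-path computation. For each intermediate vertex k = 0, 1, …, 3, update dist[i][j] ← min(dist[i][j], dist[i][k] + dist[k][j]). The final matrix gives, for each (i, j), the minimum total weight of any directed path from i to j (possibly empty when i = j).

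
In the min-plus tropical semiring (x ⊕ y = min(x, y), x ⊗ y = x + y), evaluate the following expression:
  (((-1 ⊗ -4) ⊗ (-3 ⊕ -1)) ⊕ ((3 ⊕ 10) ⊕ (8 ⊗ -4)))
(((-1 ⊗ -4) ⊗ (-3 ⊕ -1)) ⊕ ((3 ⊕ 10) ⊕ (8 ⊗ -4))) = -8

Expand innermost to outermost. Recall ⊕ takes the minimum of its arguments and ⊗ takes their sum. Working out the expression (((-1 ⊗ -4) ⊗ (-3 ⊕ -1)) ⊕ ((3 ⊕ 10) ⊕ (8 ⊗ -4))) gives -8.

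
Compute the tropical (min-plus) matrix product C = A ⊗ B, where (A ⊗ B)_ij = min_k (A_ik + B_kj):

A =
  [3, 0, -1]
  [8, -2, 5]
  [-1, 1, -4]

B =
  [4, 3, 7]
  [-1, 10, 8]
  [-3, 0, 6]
A ⊗ B =
  [-4, -1, 5]
  [-3, 5, 6]
  [-7, -4, 2]

Apply the min-plus product entry-by-entry:
  C[0][0] = min over k of (A[0][0] + B[0][0] = 3 + 4 = 7, A[0][1] + B[1][0] = 0 + -1 = -1, A[0][2] + B[2][0] = -1 + -3 = -4) = -4 (attained at k = 2)
  C[0][1] = min over k of (A[0][0] + B[0][1] = 3 + 3 = 6, A[0][1] + B[1][1] = 0 + 10 = 10, A[0][2] + B[2][1] = -1 + 0 = -1) = -1 (attained at k = 2)
  C[0][2] = min over k of (A[0][0] + B[0][2] = 3 + 7 = 10, A[0][1] + B[1][2] = 0 + 8 = 8, A[0][2] + B[2][2] = -1 + 6 = 5) = 5 (attained at k = 2)
  C[1][0] = min over k of (A[1][0] + B[0][0] = 8 + 4 = 12, A[1][1] + B[1][0] = -2 + -1 = -3, A[1][2] + B[2][0] = 5 + -3 = 2) = -3 (attained at k = 1)
  C[1][1] = min over k of (A[1][0] + B[0][1] = 8 + 3 = 11, A[1][1] + B[1][1] = -2 + 10 = 8, A[1][2] + B[2][1] = 5 + 0 = 5) = 5 (attained at k = 2)
  C[1][2] = min over k of (A[1][0] + B[0][2] = 8 + 7 = 15, A[1][1] + B[1][2] = -2 + 8 = 6, A[1][2] + B[2][2] = 5 + 6 = 11) = 6 (attained at k = 1)
  C[2][0] = min over k of (A[2][0] + B[0][0] = -1 + 4 = 3, A[2][1] + B[1][0] = 1 + -1 = 0, A[2][2] + B[2][0] = -4 + -3 = -7) = -7 (attained at k = 2)
  C[2][1] = min over k of (A[2][0] + B[0][1] = -1 + 3 = 2, A[2][1] + B[1][1] = 1 + 10 = 11, A[2][2] + B[2][1] = -4 + 0 = -4) = -4 (attained at k = 2)
  C[2][2] = min over k of (A[2][0] + B[0][2] = -1 + 7 = 6, A[2][1] + B[1][2] = 1 + 8 = 9, A[2][2] + B[2][2] = -4 + 6 = 2) = 2 (attained at k = 2)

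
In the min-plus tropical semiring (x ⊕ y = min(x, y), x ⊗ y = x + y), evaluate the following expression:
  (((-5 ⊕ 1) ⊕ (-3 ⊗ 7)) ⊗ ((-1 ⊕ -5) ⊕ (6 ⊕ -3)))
(((-5 ⊕ 1) ⊕ (-3 ⊗ 7)) ⊗ ((-1 ⊕ -5) ⊕ (6 ⊕ -3))) = -10

Expand innermost to outermost. Recall ⊕ takes the minimum of its arguments and ⊗ takes their sum. Working out the expression (((-5 ⊕ 1) ⊕ (-3 ⊗ 7)) ⊗ ((-1 ⊕ -5) ⊕ (6 ⊕ -3))) gives -10.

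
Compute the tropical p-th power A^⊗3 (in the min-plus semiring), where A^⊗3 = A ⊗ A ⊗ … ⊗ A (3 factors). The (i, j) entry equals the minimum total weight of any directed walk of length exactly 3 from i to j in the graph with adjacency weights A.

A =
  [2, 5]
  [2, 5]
A^⊗3 =
  [6, 9]
  [6, 9]

Each entry (A^⊗3)_ij equals the minimum over all length-3 walks i = v_0 → v_1 → … → v_3 = j of Σ_t A[v_t][v_{t+1}]. For example, for (i, j) = (0, 1) we minimise over 4 possible intermediate vertex sequences; the minimum is 9, attained along the walk 0 → 0 → 0 → 1.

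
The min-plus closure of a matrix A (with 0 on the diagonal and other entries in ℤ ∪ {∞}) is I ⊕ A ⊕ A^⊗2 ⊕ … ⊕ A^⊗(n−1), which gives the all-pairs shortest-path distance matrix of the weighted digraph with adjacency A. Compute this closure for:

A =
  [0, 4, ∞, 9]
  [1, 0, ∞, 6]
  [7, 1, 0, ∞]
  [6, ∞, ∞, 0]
Closure =
  [0, 4, ∞, 9]
  [1, 0, ∞, 6]
  [2, 1, 0, 7]
  [6, 10, ∞, 0]

This is the Floyd-Warshall all-pairs shortest-path computation. For each intermediate vertex k = 0, 1, …, 3, update dist[i][j] ← min(dist[i][j], dist[i][k] + dist[k][j]). The final matrix gives, for each (i, j), the minimum total weight of any directed path from i to j (possibly empty when i = j).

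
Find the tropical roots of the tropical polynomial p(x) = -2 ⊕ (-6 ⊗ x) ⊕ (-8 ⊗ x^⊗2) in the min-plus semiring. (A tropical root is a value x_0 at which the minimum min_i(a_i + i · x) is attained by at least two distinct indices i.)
Roots: {2, 4}

Each tropical root is a break point of the lower envelope of the lines y = a_i + i · x (there are 3 lines, with slopes 0, 1, ..., 2). Only the lines that attain the minimum somewhere contribute to roots; other lines are dominated. Here the surviving (envelope) indices are i = 2, i = 1, i = 0.
Intersections between consecutive envelope lines give the roots: for adjacent envelope indices i < j the intersection is x = (a_i − a_j) / (j − i). Reading off the sorted break points: {2, 4}.
Verification: at each break x_0, at least two indices attain the minimum of min_i(a_i + i · x_0).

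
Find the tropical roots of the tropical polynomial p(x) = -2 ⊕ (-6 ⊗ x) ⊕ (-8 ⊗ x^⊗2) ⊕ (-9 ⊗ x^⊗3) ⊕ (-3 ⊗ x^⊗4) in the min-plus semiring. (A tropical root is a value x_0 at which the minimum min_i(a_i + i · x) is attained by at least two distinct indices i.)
Roots: {-6, 1, 2, 4}

Each tropical root is a break point of the lower envelope of the lines y = a_i + i · x (there are 5 lines, with slopes 0, 1, ..., 4). Only the lines that attain the minimum somewhere contribute to roots; other lines are dominated. Here the surviving (envelope) indices are i = 4, i = 3, i = 2, i = 1, i = 0.
Intersections between consecutive envelope lines give the roots: for adjacent envelope indices i < j the intersection is x = (a_i − a_j) / (j − i). Reading off the sorted break points: {-6, 1, 2, 4}.
Verification: at each break x_0, at least two indices attain the minimum of min_i(a_i + i · x_0).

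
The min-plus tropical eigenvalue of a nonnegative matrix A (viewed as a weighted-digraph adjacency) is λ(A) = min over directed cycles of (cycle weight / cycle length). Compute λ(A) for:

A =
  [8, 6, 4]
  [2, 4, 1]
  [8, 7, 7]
λ(A) = 4

Enumerate directed cycles and compute their means (weight / length). Sample:
  cycle 0 → 0: weight = 8, length = 1, mean = 8/1 ≈ 8.000
  cycle 1 → 1: weight = 4, length = 1, mean = 4/1 ≈ 4.000
  cycle 2 → 2: weight = 7, length = 1, mean = 7/1 ≈ 7.000
  cycle 0 → 1 → 0: weight = 8, length = 2, mean = 8/2 ≈ 4.000
  cycle 0 → 2 → 0: weight = 12, length = 2, mean = 12/2 ≈ 6.000
  cycle 1 → 0 → 1: weight = 8, length = 2, mean = 8/2 ≈ 4.000
Minimum mean = 4.000, attained e.g. along the cycle 1 → 1 with weight 4 and length 1. So λ(A) = 4/1 = 4.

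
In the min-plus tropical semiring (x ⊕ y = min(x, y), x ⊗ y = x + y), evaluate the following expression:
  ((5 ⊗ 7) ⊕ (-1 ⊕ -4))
((5 ⊗ 7) ⊕ (-1 ⊕ -4)) = -4

Expand innermost to outermost. Recall ⊕ takes the minimum of its arguments and ⊗ takes their sum. Working out the expression ((5 ⊗ 7) ⊕ (-1 ⊕ -4)) gives -4.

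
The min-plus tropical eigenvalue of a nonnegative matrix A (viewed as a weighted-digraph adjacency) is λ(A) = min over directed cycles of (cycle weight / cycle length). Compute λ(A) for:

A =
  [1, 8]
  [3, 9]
λ(A) = 1

Enumerate directed cycles and compute their means (weight / length). Sample:
  cycle 0 → 0: weight = 1, length = 1, mean = 1/1 ≈ 1.000
  cycle 1 → 1: weight = 9, length = 1, mean = 9/1 ≈ 9.000
  cycle 0 → 1 → 0: weight = 11, length = 2, mean = 11/2 ≈ 5.500
  cycle 1 → 0 → 1: weight = 11, length = 2, mean = 11/2 ≈ 5.500
Minimum mean = 1.000, attained e.g. along the cycle 0 → 0 with weight 1 and length 1. So λ(A) = 1/1 = 1.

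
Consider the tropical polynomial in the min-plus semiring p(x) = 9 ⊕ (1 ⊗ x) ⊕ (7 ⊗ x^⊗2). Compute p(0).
p(0) = 1

A tropical monomial a ⊗ x^⊗i evaluates to a + i · x. Evaluating each term at x = 0:
  Term 0 contributes 9 + 0 · 0 = 9
  Term 1 contributes 1 + 1 · 0 = 1
  Term 2 contributes 7 + 2 · 0 = 7
p(0) = ⊕ of these = min[9, 1, 7] = 1.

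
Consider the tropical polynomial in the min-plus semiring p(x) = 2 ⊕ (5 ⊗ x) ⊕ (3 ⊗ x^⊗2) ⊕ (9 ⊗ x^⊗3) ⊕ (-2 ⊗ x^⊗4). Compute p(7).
p(7) = 2

A tropical monomial a ⊗ x^⊗i evaluates to a + i · x. Evaluating each term at x = 7:
  Term 0 contributes 2 + 0 · 7 = 2
  Term 1 contributes 5 + 1 · 7 = 12
  Term 2 contributes 3 + 2 · 7 = 17
  Term 3 contributes 9 + 3 · 7 = 30
  Term 4 contributes -2 + 4 · 7 = 26
p(7) = ⊕ of these = min[2, 12, 17, 30, 26] = 2.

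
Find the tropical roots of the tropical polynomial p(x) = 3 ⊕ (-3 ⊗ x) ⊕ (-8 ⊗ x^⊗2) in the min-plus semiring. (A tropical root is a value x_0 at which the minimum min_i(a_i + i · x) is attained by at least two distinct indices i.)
Roots: {5, 6}

Each tropical root is a break point of the lower envelope of the lines y = a_i + i · x (there are 3 lines, with slopes 0, 1, ..., 2). Only the lines that attain the minimum somewhere contribute to roots; other lines are dominated. Here the surviving (envelope) indices are i = 2, i = 1, i = 0.
Intersections between consecutive envelope lines give the roots: for adjacent envelope indices i < j the intersection is x = (a_i − a_j) / (j − i). Reading off the sorted break points: {5, 6}.
Verification: at each break x_0, at least two indices attain the minimum of min_i(a_i + i · x_0).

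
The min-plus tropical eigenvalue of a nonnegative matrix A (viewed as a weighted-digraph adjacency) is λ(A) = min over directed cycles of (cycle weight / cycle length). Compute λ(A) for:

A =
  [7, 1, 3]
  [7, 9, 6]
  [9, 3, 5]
λ(A) = 4

Enumerate directed cycles and compute their means (weight / length). Sample:
  cycle 0 → 0: weight = 7, length = 1, mean = 7/1 ≈ 7.000
  cycle 1 → 1: weight = 9, length = 1, mean = 9/1 ≈ 9.000
  cycle 2 → 2: weight = 5, length = 1, mean = 5/1 ≈ 5.000
  cycle 0 → 1 → 0: weight = 8, length = 2, mean = 8/2 ≈ 4.000
  cycle 0 → 2 → 0: weight = 12, length = 2, mean = 12/2 ≈ 6.000
  cycle 1 → 0 → 1: weight = 8, length = 2, mean = 8/2 ≈ 4.000
Minimum mean = 4.000, attained e.g. along the cycle 0 → 1 → 0 with weight 8 and length 2. So λ(A) = 8/2 = 4.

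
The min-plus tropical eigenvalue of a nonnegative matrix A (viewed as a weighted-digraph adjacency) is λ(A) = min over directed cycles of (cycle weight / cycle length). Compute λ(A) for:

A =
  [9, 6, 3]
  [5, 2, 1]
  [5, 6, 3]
λ(A) = 2

Enumerate directed cycles and compute their means (weight / length). Sample:
  cycle 0 → 0: weight = 9, length = 1, mean = 9/1 ≈ 9.000
  cycle 1 → 1: weight = 2, length = 1, mean = 2/1 ≈ 2.000
  cycle 2 → 2: weight = 3, length = 1, mean = 3/1 ≈ 3.000
  cycle 0 → 1 → 0: weight = 11, length = 2, mean = 11/2 ≈ 5.500
  cycle 0 → 2 → 0: weight = 8, length = 2, mean = 8/2 ≈ 4.000
  cycle 1 → 0 → 1: weight = 11, length = 2, mean = 11/2 ≈ 5.500
Minimum mean = 2.000, attained e.g. along the cycle 1 → 1 with weight 2 and length 1. So λ(A) = 2/1 = 2.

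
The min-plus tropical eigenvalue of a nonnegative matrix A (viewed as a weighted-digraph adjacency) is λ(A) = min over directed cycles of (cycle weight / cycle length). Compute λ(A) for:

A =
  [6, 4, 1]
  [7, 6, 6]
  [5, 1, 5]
λ(A) = 3

Enumerate directed cycles and compute their means (weight / length). Sample:
  cycle 0 → 0: weight = 6, length = 1, mean = 6/1 ≈ 6.000
  cycle 1 → 1: weight = 6, length = 1, mean = 6/1 ≈ 6.000
  cycle 2 → 2: weight = 5, length = 1, mean = 5/1 ≈ 5.000
  cycle 0 → 1 → 0: weight = 11, length = 2, mean = 11/2 ≈ 5.500
  cycle 0 → 2 → 0: weight = 6, length = 2, mean = 6/2 ≈ 3.000
  cycle 1 → 0 → 1: weight = 11, length = 2, mean = 11/2 ≈ 5.500
Minimum mean = 3.000, attained e.g. along the cycle 0 → 2 → 0 with weight 6 and length 2. So λ(A) = 6/2 = 3.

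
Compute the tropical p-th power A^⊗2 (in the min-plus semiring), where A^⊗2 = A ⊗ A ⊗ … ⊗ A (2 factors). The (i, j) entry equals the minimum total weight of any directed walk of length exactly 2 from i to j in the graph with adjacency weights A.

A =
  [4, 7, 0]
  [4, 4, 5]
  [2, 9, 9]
A^⊗2 =
  [2, 9, 4]
  [7, 8, 4]
  [6, 9, 2]

Each entry (A^⊗2)_ij equals the minimum over all length-2 walks i = v_0 → v_1 → … → v_2 = j of Σ_t A[v_t][v_{t+1}]. For example, for (i, j) = (0, 2) we minimise over 3 possible intermediate vertex sequences; the minimum is 4, attained along the walk 0 → 0 → 2.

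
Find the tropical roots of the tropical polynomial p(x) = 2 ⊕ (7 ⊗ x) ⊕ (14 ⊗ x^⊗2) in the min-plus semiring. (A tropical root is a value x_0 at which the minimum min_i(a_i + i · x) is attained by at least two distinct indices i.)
Roots: {-7, -5}

Each tropical root is a break point of the lower envelope of the lines y = a_i + i · x (there are 3 lines, with slopes 0, 1, ..., 2). Only the lines that attain the minimum somewhere contribute to roots; other lines are dominated. Here the surviving (envelope) indices are i = 2, i = 1, i = 0.
Intersections between consecutive envelope lines give the roots: for adjacent envelope indices i < j the intersection is x = (a_i − a_j) / (j − i). Reading off the sorted break points: {-7, -5}.
Verification: at each break x_0, at least two indices attain the minimum of min_i(a_i + i · x_0).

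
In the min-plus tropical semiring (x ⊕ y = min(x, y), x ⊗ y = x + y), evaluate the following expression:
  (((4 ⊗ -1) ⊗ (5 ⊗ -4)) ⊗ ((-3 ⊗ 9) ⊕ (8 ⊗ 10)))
(((4 ⊗ -1) ⊗ (5 ⊗ -4)) ⊗ ((-3 ⊗ 9) ⊕ (8 ⊗ 10))) = 10

Expand innermost to outermost. Recall ⊕ takes the minimum of its arguments and ⊗ takes their sum. Working out the expression (((4 ⊗ -1) ⊗ (5 ⊗ -4)) ⊗ ((-3 ⊗ 9) ⊕ (8 ⊗ 10))) gives 10.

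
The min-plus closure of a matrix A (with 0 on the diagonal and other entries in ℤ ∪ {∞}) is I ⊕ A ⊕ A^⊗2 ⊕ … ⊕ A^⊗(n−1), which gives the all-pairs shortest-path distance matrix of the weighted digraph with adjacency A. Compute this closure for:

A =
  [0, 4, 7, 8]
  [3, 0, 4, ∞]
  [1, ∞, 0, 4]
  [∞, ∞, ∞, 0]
Closure =
  [0, 4, 7, 8]
  [3, 0, 4, 8]
  [1, 5, 0, 4]
  [∞, ∞, ∞, 0]

This is the Floyd-Warshall all-pairs shortest-path computation. For each intermediate vertex k = 0, 1, …, 3, update dist[i][j] ← min(dist[i][j], dist[i][k] + dist[k][j]). The final matrix gives, for each (i, j), the minimum total weight of any directed path from i to j (possibly empty when i = j).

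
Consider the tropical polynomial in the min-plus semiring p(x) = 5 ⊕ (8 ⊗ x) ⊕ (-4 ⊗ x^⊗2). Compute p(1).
p(1) = -2

A tropical monomial a ⊗ x^⊗i evaluates to a + i · x. Evaluating each term at x = 1:
  Term 0 contributes 5 + 0 · 1 = 5
  Term 1 contributes 8 + 1 · 1 = 9
  Term 2 contributes -4 + 2 · 1 = -2
p(1) = ⊕ of these = min[5, 9, -2] = -2.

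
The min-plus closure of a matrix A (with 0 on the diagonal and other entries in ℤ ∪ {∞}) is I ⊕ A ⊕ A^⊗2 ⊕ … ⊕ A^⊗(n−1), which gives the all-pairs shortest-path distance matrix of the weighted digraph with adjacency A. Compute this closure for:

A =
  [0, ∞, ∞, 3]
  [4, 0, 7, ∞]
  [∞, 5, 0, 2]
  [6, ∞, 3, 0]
Closure =
  [0, 11, 6, 3]
  [4, 0, 7, 7]
  [8, 5, 0, 2]
  [6, 8, 3, 0]

This is the Floyd-Warshall all-pairs shortest-path computation. For each intermediate vertex k = 0, 1, …, 3, update dist[i][j] ← min(dist[i][j], dist[i][k] + dist[k][j]). The final matrix gives, for each (i, j), the minimum total weight of any directed path from i to j (possibly empty when i = j).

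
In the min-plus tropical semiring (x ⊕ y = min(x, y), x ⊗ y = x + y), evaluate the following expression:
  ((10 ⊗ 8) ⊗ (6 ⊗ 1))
((10 ⊗ 8) ⊗ (6 ⊗ 1)) = 25

Expand innermost to outermost. Recall ⊕ takes the minimum of its arguments and ⊗ takes their sum. Working out the expression ((10 ⊗ 8) ⊗ (6 ⊗ 1)) gives 25.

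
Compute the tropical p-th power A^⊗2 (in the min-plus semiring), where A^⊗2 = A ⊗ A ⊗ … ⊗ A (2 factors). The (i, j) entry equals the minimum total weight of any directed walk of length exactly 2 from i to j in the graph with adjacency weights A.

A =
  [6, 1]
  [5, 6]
A^⊗2 =
  [6, 7]
  [11, 6]

Each entry (A^⊗2)_ij equals the minimum over all length-2 walks i = v_0 → v_1 → … → v_2 = j of Σ_t A[v_t][v_{t+1}]. For example, for (i, j) = (0, 1) we minimise over 2 possible intermediate vertex sequences; the minimum is 7, attained along the walk 0 → 0 → 1.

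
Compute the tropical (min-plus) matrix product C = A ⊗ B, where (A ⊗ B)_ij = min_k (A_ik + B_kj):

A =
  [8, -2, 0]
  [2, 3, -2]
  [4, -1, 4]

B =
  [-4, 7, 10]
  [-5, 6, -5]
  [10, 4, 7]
A ⊗ B =
  [-7, 4, -7]
  [-2, 2, -2]
  [-6, 5, -6]

Apply the min-plus product entry-by-entry:
  C[0][0] = min over k of (A[0][0] + B[0][0] = 8 + -4 = 4, A[0][1] + B[1][0] = -2 + -5 = -7, A[0][2] + B[2][0] = 0 + 10 = 10) = -7 (attained at k = 1)
  C[0][1] = min over k of (A[0][0] + B[0][1] = 8 + 7 = 15, A[0][1] + B[1][1] = -2 + 6 = 4, A[0][2] + B[2][1] = 0 + 4 = 4) = 4 (attained at k = 1)
  C[0][2] = min over k of (A[0][0] + B[0][2] = 8 + 10 = 18, A[0][1] + B[1][2] = -2 + -5 = -7, A[0][2] + B[2][2] = 0 + 7 = 7) = -7 (attained at k = 1)
  C[1][0] = min over k of (A[1][0] + B[0][0] = 2 + -4 = -2, A[1][1] + B[1][0] = 3 + -5 = -2, A[1][2] + B[2][0] = -2 + 10 = 8) = -2 (attained at k = 0)
  C[1][1] = min over k of (A[1][0] + B[0][1] = 2 + 7 = 9, A[1][1] + B[1][1] = 3 + 6 = 9, A[1][2] + B[2][1] = -2 + 4 = 2) = 2 (attained at k = 2)
  C[1][2] = min over k of (A[1][0] + B[0][2] = 2 + 10 = 12, A[1][1] + B[1][2] = 3 + -5 = -2, A[1][2] + B[2][2] = -2 + 7 = 5) = -2 (attained at k = 1)
  C[2][0] = min over k of (A[2][0] + B[0][0] = 4 + -4 = 0, A[2][1] + B[1][0] = -1 + -5 = -6, A[2][2] + B[2][0] = 4 + 10 = 14) = -6 (attained at k = 1)
  C[2][1] = min over k of (A[2][0] + B[0][1] = 4 + 7 = 11, A[2][1] + B[1][1] = -1 + 6 = 5, A[2][2] + B[2][1] = 4 + 4 = 8) = 5 (attained at k = 1)
  C[2][2] = min over k of (A[2][0] + B[0][2] = 4 + 10 = 14, A[2][1] + B[1][2] = -1 + -5 = -6, A[2][2] + B[2][2] = 4 + 7 = 11) = -6 (attained at k = 1)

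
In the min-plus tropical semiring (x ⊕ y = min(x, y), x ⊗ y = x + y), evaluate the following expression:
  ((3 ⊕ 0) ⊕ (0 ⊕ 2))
((3 ⊕ 0) ⊕ (0 ⊕ 2)) = 0

Expand innermost to outermost. Recall ⊕ takes the minimum of its arguments and ⊗ takes their sum. Working out the expression ((3 ⊕ 0) ⊕ (0 ⊕ 2)) gives 0.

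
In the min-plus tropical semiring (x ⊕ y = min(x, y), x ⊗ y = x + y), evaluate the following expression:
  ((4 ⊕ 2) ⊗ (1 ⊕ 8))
((4 ⊕ 2) ⊗ (1 ⊕ 8)) = 3

Expand innermost to outermost. Recall ⊕ takes the minimum of its arguments and ⊗ takes their sum. Working out the expression ((4 ⊕ 2) ⊗ (1 ⊕ 8)) gives 3.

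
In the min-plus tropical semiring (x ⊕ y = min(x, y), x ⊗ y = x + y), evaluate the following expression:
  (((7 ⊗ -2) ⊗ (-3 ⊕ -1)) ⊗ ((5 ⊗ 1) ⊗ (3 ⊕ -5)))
(((7 ⊗ -2) ⊗ (-3 ⊕ -1)) ⊗ ((5 ⊗ 1) ⊗ (3 ⊕ -5))) = 3

Expand innermost to outermost. Recall ⊕ takes the minimum of its arguments and ⊗ takes their sum. Working out the expression (((7 ⊗ -2) ⊗ (-3 ⊕ -1)) ⊗ ((5 ⊗ 1) ⊗ (3 ⊕ -5))) gives 3.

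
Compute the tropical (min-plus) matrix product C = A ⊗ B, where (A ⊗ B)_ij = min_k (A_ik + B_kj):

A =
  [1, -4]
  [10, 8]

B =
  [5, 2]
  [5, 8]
A ⊗ B =
  [1, 3]
  [13, 12]

Apply the min-plus product entry-by-entry:
  C[0][0] = min over k of (A[0][0] + B[0][0] = 1 + 5 = 6, A[0][1] + B[1][0] = -4 + 5 = 1) = 1 (attained at k = 1)
  C[0][1] = min over k of (A[0][0] + B[0][1] = 1 + 2 = 3, A[0][1] + B[1][1] = -4 + 8 = 4) = 3 (attained at k = 0)
  C[1][0] = min over k of (A[1][0] + B[0][0] = 10 + 5 = 15, A[1][1] + B[1][0] = 8 + 5 = 13) = 13 (attained at k = 1)
  C[1][1] = min over k of (A[1][0] + B[0][1] = 10 + 2 = 12, A[1][1] + B[1][1] = 8 + 8 = 16) = 12 (attained at k = 0)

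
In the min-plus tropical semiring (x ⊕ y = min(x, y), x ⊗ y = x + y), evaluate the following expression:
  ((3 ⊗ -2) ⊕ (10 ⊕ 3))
((3 ⊗ -2) ⊕ (10 ⊕ 3)) = 1

Expand innermost to outermost. Recall ⊕ takes the minimum of its arguments and ⊗ takes their sum. Working out the expression ((3 ⊗ -2) ⊕ (10 ⊕ 3)) gives 1.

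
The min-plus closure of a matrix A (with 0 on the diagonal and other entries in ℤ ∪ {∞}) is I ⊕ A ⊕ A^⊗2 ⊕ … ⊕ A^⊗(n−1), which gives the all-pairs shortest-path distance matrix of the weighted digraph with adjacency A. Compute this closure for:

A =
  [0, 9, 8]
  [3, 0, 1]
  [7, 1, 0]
Closure =
  [0, 9, 8]
  [3, 0, 1]
  [4, 1, 0]

This is the Floyd-Warshall all-pairs shortest-path computation. For each intermediate vertex k = 0, 1, …, 2, update dist[i][j] ← min(dist[i][j], dist[i][k] + dist[k][j]). The final matrix gives, for each (i, j), the minimum total weight of any directed path from i to j (possibly empty when i = j).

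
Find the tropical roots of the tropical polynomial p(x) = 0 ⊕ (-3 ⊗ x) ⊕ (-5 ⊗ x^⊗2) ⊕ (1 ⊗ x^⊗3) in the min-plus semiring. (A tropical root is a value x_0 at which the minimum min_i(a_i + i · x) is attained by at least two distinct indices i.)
Roots: {-6, 2, 3}

Each tropical root is a break point of the lower envelope of the lines y = a_i + i · x (there are 4 lines, with slopes 0, 1, ..., 3). Only the lines that attain the minimum somewhere contribute to roots; other lines are dominated. Here the surviving (envelope) indices are i = 3, i = 2, i = 1, i = 0.
Intersections between consecutive envelope lines give the roots: for adjacent envelope indices i < j the intersection is x = (a_i − a_j) / (j − i). Reading off the sorted break points: {-6, 2, 3}.
Verification: at each break x_0, at least two indices attain the minimum of min_i(a_i + i · x_0).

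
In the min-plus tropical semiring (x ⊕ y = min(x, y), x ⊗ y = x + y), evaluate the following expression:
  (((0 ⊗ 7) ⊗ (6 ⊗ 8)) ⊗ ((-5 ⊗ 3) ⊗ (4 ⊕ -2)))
(((0 ⊗ 7) ⊗ (6 ⊗ 8)) ⊗ ((-5 ⊗ 3) ⊗ (4 ⊕ -2))) = 17

Expand innermost to outermost. Recall ⊕ takes the minimum of its arguments and ⊗ takes their sum. Working out the expression (((0 ⊗ 7) ⊗ (6 ⊗ 8)) ⊗ ((-5 ⊗ 3) ⊗ (4 ⊕ -2))) gives 17.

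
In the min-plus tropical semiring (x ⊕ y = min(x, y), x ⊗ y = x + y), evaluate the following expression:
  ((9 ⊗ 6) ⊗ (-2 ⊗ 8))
((9 ⊗ 6) ⊗ (-2 ⊗ 8)) = 21

Expand innermost to outermost. Recall ⊕ takes the minimum of its arguments and ⊗ takes their sum. Working out the expression ((9 ⊗ 6) ⊗ (-2 ⊗ 8)) gives 21.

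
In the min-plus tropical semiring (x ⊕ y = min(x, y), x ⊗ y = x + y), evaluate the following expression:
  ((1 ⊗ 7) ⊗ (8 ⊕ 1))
((1 ⊗ 7) ⊗ (8 ⊕ 1)) = 9

Expand innermost to outermost. Recall ⊕ takes the minimum of its arguments and ⊗ takes their sum. Working out the expression ((1 ⊗ 7) ⊗ (8 ⊕ 1)) gives 9.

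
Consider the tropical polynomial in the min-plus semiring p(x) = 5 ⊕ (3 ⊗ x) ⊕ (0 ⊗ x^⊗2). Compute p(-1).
p(-1) = -2

A tropical monomial a ⊗ x^⊗i evaluates to a + i · x. Evaluating each term at x = -1:
  Term 0 contributes 5 + 0 · -1 = 5
  Term 1 contributes 3 + 1 · -1 = 2
  Term 2 contributes 0 + 2 · -1 = -2
p(-1) = ⊕ of these = min[5, 2, -2] = -2.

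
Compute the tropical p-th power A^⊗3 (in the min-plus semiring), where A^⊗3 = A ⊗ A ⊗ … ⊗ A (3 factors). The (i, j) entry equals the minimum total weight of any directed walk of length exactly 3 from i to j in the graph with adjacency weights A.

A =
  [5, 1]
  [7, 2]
A^⊗3 =
  [10, 5]
  [11, 6]

Each entry (A^⊗3)_ij equals the minimum over all length-3 walks i = v_0 → v_1 → … → v_3 = j of Σ_t A[v_t][v_{t+1}]. For example, for (i, j) = (0, 1) we minimise over 4 possible intermediate vertex sequences; the minimum is 5, attained along the walk 0 → 1 → 1 → 1.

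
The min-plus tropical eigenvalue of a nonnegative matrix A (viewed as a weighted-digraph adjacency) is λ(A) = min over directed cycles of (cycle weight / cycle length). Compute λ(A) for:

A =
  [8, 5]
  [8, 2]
λ(A) = 2

Enumerate directed cycles and compute their means (weight / length). Sample:
  cycle 0 → 0: weight = 8, length = 1, mean = 8/1 ≈ 8.000
  cycle 1 → 1: weight = 2, length = 1, mean = 2/1 ≈ 2.000
  cycle 0 → 1 → 0: weight = 13, length = 2, mean = 13/2 ≈ 6.500
  cycle 1 → 0 → 1: weight = 13, length = 2, mean = 13/2 ≈ 6.500
Minimum mean = 2.000, attained e.g. along the cycle 1 → 1 with weight 2 and length 1. So λ(A) = 2/1 = 2.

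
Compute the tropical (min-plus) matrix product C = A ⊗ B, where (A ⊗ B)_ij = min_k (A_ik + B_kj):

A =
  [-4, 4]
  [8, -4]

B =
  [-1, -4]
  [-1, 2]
A ⊗ B =
  [-5, -8]
  [-5, -2]

Apply the min-plus product entry-by-entry:
  C[0][0] = min over k of (A[0][0] + B[0][0] = -4 + -1 = -5, A[0][1] + B[1][0] = 4 + -1 = 3) = -5 (attained at k = 0)
  C[0][1] = min over k of (A[0][0] + B[0][1] = -4 + -4 = -8, A[0][1] + B[1][1] = 4 + 2 = 6) = -8 (attained at k = 0)
  C[1][0] = min over k of (A[1][0] + B[0][0] = 8 + -1 = 7, A[1][1] + B[1][0] = -4 + -1 = -5) = -5 (attained at k = 1)
  C[1][1] = min over k of (A[1][0] + B[0][1] = 8 + -4 = 4, A[1][1] + B[1][1] = -4 + 2 = -2) = -2 (attained at k = 1)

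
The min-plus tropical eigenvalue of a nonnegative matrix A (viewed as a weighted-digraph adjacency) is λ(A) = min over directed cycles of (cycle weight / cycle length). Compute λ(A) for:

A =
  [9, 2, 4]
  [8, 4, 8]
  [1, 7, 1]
λ(A) = 1

Enumerate directed cycles and compute their means (weight / length). Sample:
  cycle 0 → 0: weight = 9, length = 1, mean = 9/1 ≈ 9.000
  cycle 1 → 1: weight = 4, length = 1, mean = 4/1 ≈ 4.000
  cycle 2 → 2: weight = 1, length = 1, mean = 1/1 ≈ 1.000
  cycle 0 → 1 → 0: weight = 10, length = 2, mean = 10/2 ≈ 5.000
  cycle 0 → 2 → 0: weight = 5, length = 2, mean = 5/2 ≈ 2.500
  cycle 1 → 0 → 1: weight = 10, length = 2, mean = 10/2 ≈ 5.000
Minimum mean = 1.000, attained e.g. along the cycle 2 → 2 with weight 1 and length 1. So λ(A) = 1/1 = 1.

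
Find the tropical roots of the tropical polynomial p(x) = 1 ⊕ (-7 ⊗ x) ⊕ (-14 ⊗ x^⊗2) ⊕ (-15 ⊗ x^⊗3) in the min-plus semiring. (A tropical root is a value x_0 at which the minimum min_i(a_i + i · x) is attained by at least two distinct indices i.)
Roots: {1, 7, 8}

Each tropical root is a break point of the lower envelope of the lines y = a_i + i · x (there are 4 lines, with slopes 0, 1, ..., 3). Only the lines that attain the minimum somewhere contribute to roots; other lines are dominated. Here the surviving (envelope) indices are i = 3, i = 2, i = 1, i = 0.
Intersections between consecutive envelope lines give the roots: for adjacent envelope indices i < j the intersection is x = (a_i − a_j) / (j − i). Reading off the sorted break points: {1, 7, 8}.
Verification: at each break x_0, at least two indices attain the minimum of min_i(a_i + i · x_0).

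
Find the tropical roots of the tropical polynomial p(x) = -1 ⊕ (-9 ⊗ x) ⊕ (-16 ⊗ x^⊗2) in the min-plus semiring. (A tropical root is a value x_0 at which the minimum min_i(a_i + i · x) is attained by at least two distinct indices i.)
Roots: {7, 8}

Each tropical root is a break point of the lower envelope of the lines y = a_i + i · x (there are 3 lines, with slopes 0, 1, ..., 2). Only the lines that attain the minimum somewhere contribute to roots; other lines are dominated. Here the surviving (envelope) indices are i = 2, i = 1, i = 0.
Intersections between consecutive envelope lines give the roots: for adjacent envelope indices i < j the intersection is x = (a_i − a_j) / (j − i). Reading off the sorted break points: {7, 8}.
Verification: at each break x_0, at least two indices attain the minimum of min_i(a_i + i · x_0).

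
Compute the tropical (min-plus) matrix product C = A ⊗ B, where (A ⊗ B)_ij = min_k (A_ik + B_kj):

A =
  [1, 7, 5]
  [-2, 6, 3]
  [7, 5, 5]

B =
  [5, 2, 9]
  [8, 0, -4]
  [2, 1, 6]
A ⊗ B =
  [6, 3, 3]
  [3, 0, 2]
  [7, 5, 1]

Apply the min-plus product entry-by-entry:
  C[0][0] = min over k of (A[0][0] + B[0][0] = 1 + 5 = 6, A[0][1] + B[1][0] = 7 + 8 = 15, A[0][2] + B[2][0] = 5 + 2 = 7) = 6 (attained at k = 0)
  C[0][1] = min over k of (A[0][0] + B[0][1] = 1 + 2 = 3, A[0][1] + B[1][1] = 7 + 0 = 7, A[0][2] + B[2][1] = 5 + 1 = 6) = 3 (attained at k = 0)
  C[0][2] = min over k of (A[0][0] + B[0][2] = 1 + 9 = 10, A[0][1] + B[1][2] = 7 + -4 = 3, A[0][2] + B[2][2] = 5 + 6 = 11) = 3 (attained at k = 1)
  C[1][0] = min over k of (A[1][0] + B[0][0] = -2 + 5 = 3, A[1][1] + B[1][0] = 6 + 8 = 14, A[1][2] + B[2][0] = 3 + 2 = 5) = 3 (attained at k = 0)
  C[1][1] = min over k of (A[1][0] + B[0][1] = -2 + 2 = 0, A[1][1] + B[1][1] = 6 + 0 = 6, A[1][2] + B[2][1] = 3 + 1 = 4) = 0 (attained at k = 0)
  C[1][2] = min over k of (A[1][0] + B[0][2] = -2 + 9 = 7, A[1][1] + B[1][2] = 6 + -4 = 2, A[1][2] + B[2][2] = 3 + 6 = 9) = 2 (attained at k = 1)
  C[2][0] = min over k of (A[2][0] + B[0][0] = 7 + 5 = 12, A[2][1] + B[1][0] = 5 + 8 = 13, A[2][2] + B[2][0] = 5 + 2 = 7) = 7 (attained at k = 2)
  C[2][1] = min over k of (A[2][0] + B[0][1] = 7 + 2 = 9, A[2][1] + B[1][1] = 5 + 0 = 5, A[2][2] + B[2][1] = 5 + 1 = 6) = 5 (attained at k = 1)
  C[2][2] = min over k of (A[2][0] + B[0][2] = 7 + 9 = 16, A[2][1] + B[1][2] = 5 + -4 = 1, A[2][2] + B[2][2] = 5 + 6 = 11) = 1 (attained at k = 1)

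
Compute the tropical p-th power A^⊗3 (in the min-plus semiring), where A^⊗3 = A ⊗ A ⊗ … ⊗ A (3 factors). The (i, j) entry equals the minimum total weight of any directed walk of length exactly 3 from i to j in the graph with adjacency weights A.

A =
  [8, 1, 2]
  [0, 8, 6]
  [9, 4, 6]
A^⊗3 =
  [6, 2, 3]
  [1, 6, 7]
  [10, 5, 6]

Each entry (A^⊗3)_ij equals the minimum over all length-3 walks i = v_0 → v_1 → … → v_3 = j of Σ_t A[v_t][v_{t+1}]. For example, for (i, j) = (0, 2) we minimise over 9 possible intermediate vertex sequences; the minimum is 3, attained along the walk 0 → 1 → 0 → 2.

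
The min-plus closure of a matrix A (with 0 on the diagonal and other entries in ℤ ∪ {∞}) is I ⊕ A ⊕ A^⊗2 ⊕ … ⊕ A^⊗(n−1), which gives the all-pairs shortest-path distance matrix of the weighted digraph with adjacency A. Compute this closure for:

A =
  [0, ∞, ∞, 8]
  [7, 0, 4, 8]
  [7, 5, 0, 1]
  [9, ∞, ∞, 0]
Closure =
  [0, ∞, ∞, 8]
  [7, 0, 4, 5]
  [7, 5, 0, 1]
  [9, ∞, ∞, 0]

This is the Floyd-Warshall all-pairs shortest-path computation. For each intermediate vertex k = 0, 1, …, 3, update dist[i][j] ← min(dist[i][j], dist[i][k] + dist[k][j]). The final matrix gives, for each (i, j), the minimum total weight of any directed path from i to j (possibly empty when i = j).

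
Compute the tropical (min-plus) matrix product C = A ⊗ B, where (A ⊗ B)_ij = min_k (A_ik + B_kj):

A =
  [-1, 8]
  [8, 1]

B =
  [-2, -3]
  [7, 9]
A ⊗ B =
  [-3, -4]
  [6, 5]

Apply the min-plus product entry-by-entry:
  C[0][0] = min over k of (A[0][0] + B[0][0] = -1 + -2 = -3, A[0][1] + B[1][0] = 8 + 7 = 15) = -3 (attained at k = 0)
  C[0][1] = min over k of (A[0][0] + B[0][1] = -1 + -3 = -4, A[0][1] + B[1][1] = 8 + 9 = 17) = -4 (attained at k = 0)
  C[1][0] = min over k of (A[1][0] + B[0][0] = 8 + -2 = 6, A[1][1] + B[1][0] = 1 + 7 = 8) = 6 (attained at k = 0)
  C[1][1] = min over k of (A[1][0] + B[0][1] = 8 + -3 = 5, A[1][1] + B[1][1] = 1 + 9 = 10) = 5 (attained at k = 0)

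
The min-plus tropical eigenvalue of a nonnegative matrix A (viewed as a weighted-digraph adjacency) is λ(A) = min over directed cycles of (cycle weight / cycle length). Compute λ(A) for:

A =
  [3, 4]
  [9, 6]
λ(A) = 3

Enumerate directed cycles and compute their means (weight / length). Sample:
  cycle 0 → 0: weight = 3, length = 1, mean = 3/1 ≈ 3.000
  cycle 1 → 1: weight = 6, length = 1, mean = 6/1 ≈ 6.000
  cycle 0 → 1 → 0: weight = 13, length = 2, mean = 13/2 ≈ 6.500
  cycle 1 → 0 → 1: weight = 13, length = 2, mean = 13/2 ≈ 6.500
Minimum mean = 3.000, attained e.g. along the cycle 0 → 0 with weight 3 and length 1. So λ(A) = 3/1 = 3.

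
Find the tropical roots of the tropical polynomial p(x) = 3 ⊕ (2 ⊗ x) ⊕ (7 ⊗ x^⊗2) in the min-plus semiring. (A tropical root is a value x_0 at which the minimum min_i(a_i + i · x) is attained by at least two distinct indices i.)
Roots: {-5, 1}

Each tropical root is a break point of the lower envelope of the lines y = a_i + i · x (there are 3 lines, with slopes 0, 1, ..., 2). Only the lines that attain the minimum somewhere contribute to roots; other lines are dominated. Here the surviving (envelope) indices are i = 2, i = 1, i = 0.
Intersections between consecutive envelope lines give the roots: for adjacent envelope indices i < j the intersection is x = (a_i − a_j) / (j − i). Reading off the sorted break points: {-5, 1}.
Verification: at each break x_0, at least two indices attain the minimum of min_i(a_i + i · x_0).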